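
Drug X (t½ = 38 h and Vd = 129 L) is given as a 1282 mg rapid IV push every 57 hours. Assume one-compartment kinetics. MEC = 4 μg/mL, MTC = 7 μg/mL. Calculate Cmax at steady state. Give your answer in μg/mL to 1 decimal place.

τ/t½ = 57/38 ≈ 1.5, so fraction remaining f = (1/2)^(57/38) ≈ 0.3536.
At steady state, accumulation factor R = 1/(1 − e^(−kτ)) ≈ 1.5470.
Single-dose peak C₀ = D/Vd = 1282/129 ≈ 9.938 μg/mL.
Cmax,ss = C₀/(1 − f) ≈ 9.938/0.6464 ≈ 15.374 μg/mL.
Peak 15.4 μg/mL vs MTC 7 μg/mL: exceeds toxic threshold.

15.4 μg/mL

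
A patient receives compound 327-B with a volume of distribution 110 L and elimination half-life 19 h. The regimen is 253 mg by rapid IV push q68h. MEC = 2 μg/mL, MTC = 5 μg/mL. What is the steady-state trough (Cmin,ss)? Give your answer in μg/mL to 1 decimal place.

0.2 μg/mL

k = ln2/t½ = ln2/19 ≈ 0.036481 h⁻¹; fraction remaining f = e^(−kτ) = e^(−0.036481×68) ≈ 0.0837.
At steady state, accumulation factor R = 1/(1 − e^(−kτ)) ≈ 1.0913.
Each bolus raises the concentration by D/Vd = 253/110 ≈ 2.300 μg/mL.
Steady-state peak Cmax,ss = C₀·R ≈ 2.300 × 1.0913 ≈ 2.510 μg/mL.
Steady-state trough Cmin,ss = Cmax,ss·f ≈ 2.510 × 0.0837 ≈ 0.210 μg/mL.
Trough 0.2 μg/mL vs MEC 2 μg/mL: subtherapeutic.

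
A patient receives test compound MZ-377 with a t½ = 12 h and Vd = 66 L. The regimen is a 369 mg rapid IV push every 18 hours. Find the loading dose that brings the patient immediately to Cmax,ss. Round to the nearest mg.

571 mg

f = (1/2)^(18/12) ≈ 0.353553; accumulation ratio R = 1/(1−f) ≈ 1.54692.
Loading dose to hit Cmax,ss on first dose: D_load = D_maint·R ≈ 369 × 1.54692 ≈ 570.81 mg.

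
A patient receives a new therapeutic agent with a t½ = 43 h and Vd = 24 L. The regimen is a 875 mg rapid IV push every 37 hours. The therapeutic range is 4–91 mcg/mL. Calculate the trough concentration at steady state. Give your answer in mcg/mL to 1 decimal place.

44.7 mcg/mL

τ/t½ = 37/43 ≈ 0.86047, so fraction remaining f = (1/2)^(37/43) ≈ 0.5508.
Accumulation ratio R = 1/(1 − f) ≈ 1/0.4492 ≈ 2.2262.
Each bolus raises the concentration by D/Vd = 875/24 ≈ 36.458 mcg/mL.
Cmax,ss = C₀/(1 − f) ≈ 36.458/0.4492 ≈ 81.162 mcg/mL.
Steady-state trough Cmin,ss = Cmax,ss·f ≈ 81.162 × 0.5508 ≈ 44.704 mcg/mL.
Trough 44.7 mcg/mL vs MEC 4 mcg/mL: adequate.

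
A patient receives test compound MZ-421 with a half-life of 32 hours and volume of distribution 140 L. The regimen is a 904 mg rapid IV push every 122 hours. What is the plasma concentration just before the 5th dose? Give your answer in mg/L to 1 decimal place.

f = (1/2)^(τ/t½) = (1/2)^(122/32) ≈ 0.0712.
C₀ = D/Vd = 904/140 ≈ 6.457 mg/L.
Before the 5th dose, 4 doses have been given. Superposition: Cmin = C₀·(f + f² + … + f^4).
≈ 6.457 × (0.0712 + 0.0051 + 0.0004 + 0.0000) ≈ 6.457 × 0.0767 ≈ 0.495 mg/L.

0.5 mg/L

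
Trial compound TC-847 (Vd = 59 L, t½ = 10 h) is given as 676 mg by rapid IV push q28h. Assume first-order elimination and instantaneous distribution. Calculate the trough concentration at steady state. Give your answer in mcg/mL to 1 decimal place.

1.9 mcg/mL

Over one 28-h interval, 28/10 ≈ 2.8 half-lives elapse, leaving f ≈ 0.1436 of each dose.
Accumulation ratio R = 1/(1 − f) ≈ 1/0.8564 ≈ 1.1677.
Single-dose peak C₀ = D/Vd = 676/59 ≈ 11.458 mcg/mL.
Steady-state peak Cmax,ss = C₀·R ≈ 11.458 × 1.1677 ≈ 13.380 mcg/mL.
One interval later, Cmin,ss = Cmax,ss·e^(−kτ) ≈ 13.380 × 0.1436 ≈ 1.921 mcg/mL.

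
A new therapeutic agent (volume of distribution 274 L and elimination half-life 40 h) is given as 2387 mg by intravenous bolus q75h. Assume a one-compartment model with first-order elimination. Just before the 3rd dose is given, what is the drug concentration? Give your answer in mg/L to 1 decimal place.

3.0 mg/L

f = (1/2)^(τ/t½) = (1/2)^(75/40) ≈ 0.2726.
C₀ = D/Vd = 2387/274 ≈ 8.712 mg/L.
Before the 3rd dose, 2 doses have been given. Superposition: Cmin = C₀·(f + f²).
≈ 8.712 × (0.2726 + 0.0743) ≈ 8.712 × 0.3469 ≈ 3.022 mg/L.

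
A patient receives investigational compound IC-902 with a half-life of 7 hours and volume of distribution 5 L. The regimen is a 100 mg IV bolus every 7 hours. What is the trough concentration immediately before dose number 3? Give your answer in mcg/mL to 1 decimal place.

15.0 mcg/mL

f = (1/2)^(τ/t½) = (1/2)^(7/7) ≈ 0.5000.
C₀ = D/Vd = 100/5 ≈ 20.000 mcg/mL.
Before the 3rd dose, 2 doses have been given. Superposition: Cmin = C₀·(f + f²).
≈ 20.000 × (0.5000 + 0.2500) ≈ 20.000 × 0.7500 ≈ 15.000 mcg/mL.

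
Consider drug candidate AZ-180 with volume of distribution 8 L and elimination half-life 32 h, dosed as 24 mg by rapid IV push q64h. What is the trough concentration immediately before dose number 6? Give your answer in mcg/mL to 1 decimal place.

f = (1/2)^(τ/t½) = (1/2)^(64/32) ≈ 0.2500.
C₀ = D/Vd = 24/8 ≈ 3.000 mcg/mL.
Before the 6th dose, 5 doses have been given. Superposition: Cmin = C₀·(f + f² + … + f^5).
≈ 3.000 × (0.2500 + 0.0625 + 0.0156 + 0.0039 + 0.0010) ≈ 3.000 × 0.3330 ≈ 0.999 mcg/mL.

1.0 mcg/mL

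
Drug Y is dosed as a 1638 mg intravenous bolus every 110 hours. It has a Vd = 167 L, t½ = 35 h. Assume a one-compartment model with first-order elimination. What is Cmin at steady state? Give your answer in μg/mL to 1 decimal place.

1.3 μg/mL

Over one 110-h interval, 110/35 ≈ 3.1429 half-lives elapse, leaving f ≈ 0.1132 of each dose.
At steady state, accumulation factor R = 1/(1 − e^(−kτ)) ≈ 1.1276.
Single-dose peak C₀ = D/Vd = 1638/167 ≈ 9.808 μg/mL.
Cmax,ss = C₀/(1 − f) ≈ 9.808/0.8868 ≈ 11.060 μg/mL.
One interval later, Cmin,ss = Cmax,ss·e^(−kτ) ≈ 11.060 × 0.1132 ≈ 1.252 μg/mL.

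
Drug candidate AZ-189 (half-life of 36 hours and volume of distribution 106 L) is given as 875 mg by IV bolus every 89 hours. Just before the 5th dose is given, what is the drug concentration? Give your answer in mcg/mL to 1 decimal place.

f = (1/2)^(τ/t½) = (1/2)^(89/36) ≈ 0.1802.
C₀ = D/Vd = 875/106 ≈ 8.255 mcg/mL.
Before the 5th dose, 4 doses have been given. Superposition: Cmin = C₀·(f + f² + … + f^4).
≈ 8.255 × (0.1802 + 0.0325 + 0.0059 + 0.0011) ≈ 8.255 × 0.2197 ≈ 1.814 mcg/mL.

1.8 mcg/mL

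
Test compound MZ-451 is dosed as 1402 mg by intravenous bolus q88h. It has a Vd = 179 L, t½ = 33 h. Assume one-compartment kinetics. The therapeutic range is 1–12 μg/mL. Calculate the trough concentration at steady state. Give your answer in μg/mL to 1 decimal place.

1.5 μg/mL

τ/t½ = 88/33 ≈ 2.6667, so fraction remaining f = (1/2)^(88/33) ≈ 0.1575.
Each bolus raises the concentration by D/Vd = 1402/179 ≈ 7.832 μg/mL.
Steady-state trough Cmin,ss = C₀·f/(1−f) ≈ 7.832 × 0.1575/0.8425 ≈ 1.464 μg/mL.
Trough 1.5 μg/mL vs MEC 1 μg/mL: adequate.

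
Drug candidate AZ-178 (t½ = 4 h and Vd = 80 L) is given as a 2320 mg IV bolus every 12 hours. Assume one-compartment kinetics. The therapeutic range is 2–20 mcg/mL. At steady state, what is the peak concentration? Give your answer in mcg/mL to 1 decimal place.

33.1 mcg/mL

The dosing interval is 3 half-lives, so f = 2^(−3) = 0.125.
At steady state, R = 1/(1 − 0.125) = 8/7.
Single-dose peak C₀ = D/Vd = 2320/80 = 29 mcg/mL.
Steady-state peak Cmax,ss = C₀·R = 29 × 8/7 ≈ 33.143 mcg/mL.
Peak 33.1 mcg/mL vs MTC 20 mcg/mL: exceeds toxic threshold.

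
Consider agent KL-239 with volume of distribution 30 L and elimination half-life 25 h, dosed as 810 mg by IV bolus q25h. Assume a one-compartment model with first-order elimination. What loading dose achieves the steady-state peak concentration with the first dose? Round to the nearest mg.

1620 mg

f = (1/2)^(25/25) ≈ 0.500000; accumulation ratio R = 1/(1−f) ≈ 2.00000.
Loading dose to hit Cmax,ss on first dose: D_load = D_maint·R ≈ 810 × 2.00000 ≈ 1620.00 mg.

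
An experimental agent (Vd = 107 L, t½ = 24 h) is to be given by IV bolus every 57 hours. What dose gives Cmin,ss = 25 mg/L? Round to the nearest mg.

τ/t½ = 57/24 ≈ 2.375, so f = (1/2)^(57/24) ≈ 0.192776.
Cmin,ss = (D/Vd)·f/(1−f), so D = Cmin,ss·Vd·(1−f)/f.
D = 25 × 107 × (1−f)/f ≈ 25 × 107 × 4.18737 ≈ 11201.21 mg.

11201 mg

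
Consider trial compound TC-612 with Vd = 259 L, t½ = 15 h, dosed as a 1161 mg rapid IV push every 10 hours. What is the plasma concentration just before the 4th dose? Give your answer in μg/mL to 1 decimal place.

5.7 μg/mL

f = (1/2)^(τ/t½) = (1/2)^(10/15) ≈ 0.6300.
C₀ = D/Vd = 1161/259 ≈ 4.483 μg/mL.
Before the 4th dose, 3 doses have been given. Superposition: Cmin = C₀·(f + f² + … + f^3).
≈ 4.483 × (0.6300 + 0.3969 + 0.2500) ≈ 4.483 × 1.2769 ≈ 5.724 μg/mL.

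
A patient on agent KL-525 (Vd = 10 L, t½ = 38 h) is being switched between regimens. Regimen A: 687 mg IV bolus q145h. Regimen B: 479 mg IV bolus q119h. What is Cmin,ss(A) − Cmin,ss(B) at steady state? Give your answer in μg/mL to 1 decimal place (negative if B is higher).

Regimen A: f = (1/2)^(145/38) ≈ 0.0710; Cmin,ss = (687/10)·f/(1−f) ≈ 5.250 μg/mL.
Regimen B: f = (1/2)^(119/38) ≈ 0.1141; Cmin,ss = (479/10)·f/(1−f) ≈ 6.169 μg/mL.
Difference ≈ 5.250 − 6.169 ≈ -0.919 μg/mL.

-0.9 μg/mL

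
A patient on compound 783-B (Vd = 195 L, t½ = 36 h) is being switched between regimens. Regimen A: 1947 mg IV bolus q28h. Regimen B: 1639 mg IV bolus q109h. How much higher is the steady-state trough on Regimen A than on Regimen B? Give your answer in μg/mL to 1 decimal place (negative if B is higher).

12.8 μg/mL

Regimen A: f = (1/2)^(28/36) ≈ 0.5833; Cmin,ss = (1947/195)·f/(1−f) ≈ 13.977 μg/mL.
Regimen B: f = (1/2)^(109/36) ≈ 0.1226; Cmin,ss = (1639/195)·f/(1−f) ≈ 1.174 μg/mL.
Difference ≈ 13.977 − 1.174 ≈ 12.803 μg/mL.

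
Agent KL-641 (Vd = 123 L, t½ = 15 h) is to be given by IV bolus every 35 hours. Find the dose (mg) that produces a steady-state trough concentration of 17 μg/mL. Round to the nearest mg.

8447 mg

τ/t½ = 35/15 ≈ 2.3333, so f = (1/2)^(35/15) ≈ 0.198425.
Cmin,ss = (D/Vd)·f/(1−f), so D = Cmin,ss·Vd·(1−f)/f.
D = 17 × 123 × (1−f)/f ≈ 17 × 123 × 4.03969 ≈ 8446.99 mg.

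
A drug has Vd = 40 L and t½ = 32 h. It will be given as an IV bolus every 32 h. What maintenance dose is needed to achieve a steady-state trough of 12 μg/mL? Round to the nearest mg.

480 mg

τ/t½ = 32/32 ≈ 1, so f = (1/2)^(32/32) ≈ 0.500000.
Cmin,ss = (D/Vd)·f/(1−f), so D = Cmin,ss·Vd·(1−f)/f.
D = 12 × 40 × (1−f)/f ≈ 12 × 40 × 1.00000 ≈ 480.00 mg.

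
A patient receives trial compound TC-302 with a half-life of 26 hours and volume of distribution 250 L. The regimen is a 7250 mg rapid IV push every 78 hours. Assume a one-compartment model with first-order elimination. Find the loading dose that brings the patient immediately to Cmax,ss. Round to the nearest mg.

8286 mg

f = (1/2)^(78/26) ≈ 0.125000; accumulation ratio R = 1/(1−f) ≈ 1.14286.
Loading dose to hit Cmax,ss on first dose: D_load = D_maint·R ≈ 7250 × 1.14286 ≈ 8285.74 mg.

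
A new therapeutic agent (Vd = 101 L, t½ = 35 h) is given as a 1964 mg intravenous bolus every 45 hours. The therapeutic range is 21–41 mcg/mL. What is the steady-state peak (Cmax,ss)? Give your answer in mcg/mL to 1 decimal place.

33.0 mcg/mL

Over one 45-h interval, 45/35 ≈ 1.2857 half-lives elapse, leaving f ≈ 0.4102 of each dose.
At steady state, accumulation factor R = 1/(1 − e^(−kτ)) ≈ 1.6955.
Each bolus raises the concentration by D/Vd = 1964/101 ≈ 19.446 mcg/mL.
Steady-state peak Cmax,ss = C₀·R ≈ 19.446 × 1.6955 ≈ 32.971 mcg/mL.
Peak 33.0 mcg/mL vs MTC 41 mcg/mL: below toxic threshold.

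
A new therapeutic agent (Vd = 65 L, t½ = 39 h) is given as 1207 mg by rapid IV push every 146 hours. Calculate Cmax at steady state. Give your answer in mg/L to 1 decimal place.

20.1 mg/L

τ/t½ = 146/39 ≈ 3.7436, so fraction remaining f = (1/2)^(146/39) ≈ 0.0747.
At steady state, accumulation factor R = 1/(1 − e^(−kτ)) ≈ 1.0807.
Each bolus raises the concentration by D/Vd = 1207/65 ≈ 18.569 mg/L.
Steady-state peak Cmax,ss = C₀·R ≈ 18.569 × 1.0807 ≈ 20.068 mg/L.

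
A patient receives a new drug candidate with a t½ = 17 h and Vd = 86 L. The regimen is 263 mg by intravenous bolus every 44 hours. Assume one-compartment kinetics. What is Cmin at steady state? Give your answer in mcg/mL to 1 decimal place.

0.6 mcg/mL

Over one 44-h interval, 44/17 ≈ 2.5882 half-lives elapse, leaving f ≈ 0.1663 of each dose.
Accumulation ratio R = 1/(1 − f) ≈ 1/0.8337 ≈ 1.1995.
Each bolus raises the concentration by D/Vd = 263/86 ≈ 3.058 mcg/mL.
Cmax,ss = C₀/(1 − f) ≈ 3.058/0.8337 ≈ 3.668 mcg/mL.
One interval later, Cmin,ss = Cmax,ss·e^(−kτ) ≈ 3.668 × 0.1663 ≈ 0.610 mcg/mL.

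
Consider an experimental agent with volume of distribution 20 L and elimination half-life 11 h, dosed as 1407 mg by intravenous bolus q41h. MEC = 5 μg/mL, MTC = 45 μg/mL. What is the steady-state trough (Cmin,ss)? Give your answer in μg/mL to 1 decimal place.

Over one 41-h interval, 41/11 ≈ 3.7273 half-lives elapse, leaving f ≈ 0.0755 of each dose.
Single-dose peak C₀ = D/Vd = 1407/20 ≈ 70.350 μg/mL.
Steady-state trough Cmin,ss = C₀·f/(1−f) ≈ 70.350 × 0.0755/0.9245 ≈ 5.745 μg/mL.
Trough 5.7 μg/mL vs MEC 5 μg/mL: adequate.

5.7 μg/mL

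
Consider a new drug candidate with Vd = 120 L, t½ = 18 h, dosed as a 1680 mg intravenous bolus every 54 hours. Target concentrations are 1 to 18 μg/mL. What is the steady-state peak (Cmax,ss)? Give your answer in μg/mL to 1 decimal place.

16.0 μg/mL

τ = 54 h = 3 half-lives, so f = (1/2)^3 = 0.125.
At steady state, R = 1/(1 − 0.125) = 8/7.
Single-dose peak C₀ = D/Vd = 1680/120 = 14 μg/mL.
Steady-state peak Cmax,ss = C₀·R = 14 × 8/7 ≈ 16.000 μg/mL.
Peak 16.0 μg/mL vs MTC 18 μg/mL: below toxic threshold.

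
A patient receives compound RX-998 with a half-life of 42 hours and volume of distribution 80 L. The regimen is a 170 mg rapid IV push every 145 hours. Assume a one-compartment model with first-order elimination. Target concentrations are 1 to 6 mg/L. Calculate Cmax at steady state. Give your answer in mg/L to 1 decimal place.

2.3 mg/L

τ/t½ = 145/42 ≈ 3.4524, so fraction remaining f = (1/2)^(145/42) ≈ 0.0914.
At steady state, accumulation factor R = 1/(1 − e^(−kτ)) ≈ 1.1006.
Each bolus raises the concentration by D/Vd = 170/80 ≈ 2.125 mg/L.
Steady-state peak Cmax,ss = C₀·R ≈ 2.125 × 1.1006 ≈ 2.339 mg/L.
Peak 2.3 mg/L vs MTC 6 mg/L: below toxic threshold.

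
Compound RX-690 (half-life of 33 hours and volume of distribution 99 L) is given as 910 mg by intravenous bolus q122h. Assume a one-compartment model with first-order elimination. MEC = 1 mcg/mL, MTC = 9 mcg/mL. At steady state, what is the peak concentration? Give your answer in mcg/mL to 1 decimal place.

Over one 122-h interval, 122/33 ≈ 3.697 half-lives elapse, leaving f ≈ 0.0771 of each dose.
Accumulation ratio R = 1/(1 − f) ≈ 1/0.9229 ≈ 1.0835.
Single-dose peak C₀ = D/Vd = 910/99 ≈ 9.192 mcg/mL.
Cmax,ss = C₀/(1 − f) ≈ 9.192/0.9229 ≈ 9.960 mcg/mL.
Peak 10.0 mcg/mL vs MTC 9 mcg/mL: exceeds toxic threshold.

10.0 mcg/mL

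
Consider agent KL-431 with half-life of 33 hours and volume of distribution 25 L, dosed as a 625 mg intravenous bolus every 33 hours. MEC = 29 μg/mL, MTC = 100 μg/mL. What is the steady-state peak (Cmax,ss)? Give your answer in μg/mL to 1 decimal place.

50.0 μg/mL

The dosing interval is 1 half-life, so f = 2^(−1) = 0.5.
Accumulation ratio R = 1/(1 − f) = 1/0.5 = 2/1.
Single-dose peak C₀ = D/Vd = 625/25 = 25 μg/mL.
Steady-state peak Cmax,ss = C₀·R = 25 × 2/1 ≈ 50.000 μg/mL.
Peak 50.0 μg/mL vs MTC 100 μg/mL: below toxic threshold.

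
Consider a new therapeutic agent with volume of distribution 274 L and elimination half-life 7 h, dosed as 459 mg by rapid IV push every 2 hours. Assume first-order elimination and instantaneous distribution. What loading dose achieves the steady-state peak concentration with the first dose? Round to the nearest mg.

2555 mg

f = (1/2)^(2/7) ≈ 0.820335; accumulation ratio R = 1/(1−f) ≈ 5.56591.
Loading dose to hit Cmax,ss on first dose: D_load = D_maint·R ≈ 459 × 5.56591 ≈ 2554.75 mg.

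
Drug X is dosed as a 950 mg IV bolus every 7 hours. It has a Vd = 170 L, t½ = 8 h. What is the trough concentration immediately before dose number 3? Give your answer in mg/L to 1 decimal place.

f = (1/2)^(τ/t½) = (1/2)^(7/8) ≈ 0.5453.
C₀ = D/Vd = 950/170 ≈ 5.588 mg/L.
Before the 3rd dose, 2 doses have been given. Superposition: Cmin = C₀·(f + f²).
≈ 5.588 × (0.5453 + 0.2974) ≈ 5.588 × 0.8427 ≈ 4.709 mg/L.

4.7 mg/L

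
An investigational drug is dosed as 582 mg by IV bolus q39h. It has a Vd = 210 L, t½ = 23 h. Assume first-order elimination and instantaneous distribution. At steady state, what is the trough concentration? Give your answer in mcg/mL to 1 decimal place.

τ/t½ = 39/23 ≈ 1.6957, so fraction remaining f = (1/2)^(39/23) ≈ 0.3087.
Accumulation ratio R = 1/(1 − f) ≈ 1/0.6913 ≈ 1.4465.
Each bolus raises the concentration by D/Vd = 582/210 ≈ 2.771 mcg/mL.
Cmax,ss = C₀/(1 − f) ≈ 2.771/0.6913 ≈ 4.008 mcg/mL.
One interval later, Cmin,ss = Cmax,ss·e^(−kτ) ≈ 4.008 × 0.3087 ≈ 1.237 mcg/mL.

1.2 mcg/mL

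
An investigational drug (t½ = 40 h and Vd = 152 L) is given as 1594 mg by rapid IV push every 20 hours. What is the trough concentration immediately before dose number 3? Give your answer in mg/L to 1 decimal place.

12.7 mg/L

f = (1/2)^(τ/t½) = (1/2)^(20/40) ≈ 0.7071.
C₀ = D/Vd = 1594/152 ≈ 10.487 mg/L.
Before the 3rd dose, 2 doses have been given. Superposition: Cmin = C₀·(f + f²).
≈ 10.487 × (0.7071 + 0.5000) ≈ 10.487 × 1.2071 ≈ 12.659 mg/L.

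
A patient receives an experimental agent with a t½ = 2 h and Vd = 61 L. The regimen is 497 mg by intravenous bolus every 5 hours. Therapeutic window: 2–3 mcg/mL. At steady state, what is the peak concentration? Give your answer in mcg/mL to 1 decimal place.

Over one 5-h interval, 5/2 ≈ 2.5 half-lives elapse, leaving f ≈ 0.1768 of each dose.
At steady state, accumulation factor R = 1/(1 − e^(−kτ)) ≈ 1.2148.
Each bolus raises the concentration by D/Vd = 497/61 ≈ 8.148 mcg/mL.
Steady-state peak Cmax,ss = C₀·R ≈ 8.148 × 1.2148 ≈ 9.898 mcg/mL.
Peak 9.9 mcg/mL vs MTC 3 mcg/mL: exceeds toxic threshold.

9.9 mcg/mL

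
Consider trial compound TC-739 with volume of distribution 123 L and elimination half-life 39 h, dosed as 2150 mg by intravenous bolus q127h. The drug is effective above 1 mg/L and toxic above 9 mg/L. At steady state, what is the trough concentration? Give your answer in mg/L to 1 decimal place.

Over one 127-h interval, 127/39 ≈ 3.2564 half-lives elapse, leaving f ≈ 0.1046 of each dose.
Single-dose peak C₀ = D/Vd = 2150/123 ≈ 17.480 mg/L.
Steady-state trough Cmin,ss = C₀·f/(1−f) ≈ 17.480 × 0.1046/0.8954 ≈ 2.042 mg/L.
Trough 2.0 mg/L vs MEC 1 mg/L: adequate.

2.0 mg/L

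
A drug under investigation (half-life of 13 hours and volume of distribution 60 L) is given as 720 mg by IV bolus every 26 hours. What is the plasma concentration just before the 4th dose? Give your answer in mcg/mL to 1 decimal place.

f = (1/2)^(τ/t½) = (1/2)^(26/13) ≈ 0.2500.
C₀ = D/Vd = 720/60 ≈ 12.000 mcg/mL.
Before the 4th dose, 3 doses have been given. Superposition: Cmin = C₀·(f + f² + … + f^3).
≈ 12.000 × (0.2500 + 0.0625 + 0.0156) ≈ 12.000 × 0.3281 ≈ 3.937 mcg/mL.

3.9 mcg/mL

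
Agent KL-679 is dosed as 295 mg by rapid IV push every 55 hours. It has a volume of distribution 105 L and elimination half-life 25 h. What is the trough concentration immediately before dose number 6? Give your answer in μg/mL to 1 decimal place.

0.8 μg/mL

f = (1/2)^(τ/t½) = (1/2)^(55/25) ≈ 0.2176.
C₀ = D/Vd = 295/105 ≈ 2.810 μg/mL.
Before the 6th dose, 5 doses have been given. Superposition: Cmin = C₀·(f + f² + … + f^5).
≈ 2.810 × (0.2176 + 0.0473 + 0.0103 + 0.0022 + 0.0005) ≈ 2.810 × 0.2779 ≈ 0.781 μg/mL.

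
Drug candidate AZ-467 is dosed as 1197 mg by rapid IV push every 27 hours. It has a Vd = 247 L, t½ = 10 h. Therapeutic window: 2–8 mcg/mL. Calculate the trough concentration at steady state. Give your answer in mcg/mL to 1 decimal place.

0.9 mcg/mL

τ/t½ = 27/10 ≈ 2.7, so fraction remaining f = (1/2)^(27/10) ≈ 0.1539.
Single-dose peak C₀ = D/Vd = 1197/247 ≈ 4.846 mcg/mL.
Steady-state trough Cmin,ss = C₀·f/(1−f) ≈ 4.846 × 0.1539/0.8461 ≈ 0.881 mcg/mL.
Trough 0.9 mcg/mL vs MEC 2 mcg/mL: subtherapeutic.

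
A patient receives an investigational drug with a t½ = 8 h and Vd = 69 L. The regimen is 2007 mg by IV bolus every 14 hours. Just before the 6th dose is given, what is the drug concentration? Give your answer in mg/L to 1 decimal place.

12.3 mg/L

f = (1/2)^(τ/t½) = (1/2)^(14/8) ≈ 0.2973.
C₀ = D/Vd = 2007/69 ≈ 29.087 mg/L.
Before the 6th dose, 5 doses have been given. Superposition: Cmin = C₀·(f + f² + … + f^5).
≈ 29.087 × (0.2973 + 0.0884 + 0.0263 + 0.0078 + 0.0023) ≈ 29.087 × 0.4221 ≈ 12.278 mg/L.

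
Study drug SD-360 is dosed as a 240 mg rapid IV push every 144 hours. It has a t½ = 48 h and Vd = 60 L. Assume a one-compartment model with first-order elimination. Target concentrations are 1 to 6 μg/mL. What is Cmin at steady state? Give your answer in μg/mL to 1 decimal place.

The dosing interval is 3 half-lives, so f = 2^(−3) = 0.125.
At steady state, R = 1/(1 − 0.125) = 8/7.
Single-dose peak C₀ = D/Vd = 240/60 = 4 μg/mL.
Steady-state peak Cmax,ss = C₀·R = 4 × 8/7 ≈ 4.571 μg/mL.
Steady-state trough Cmin,ss = Cmax,ss·f ≈ 4.571 × 0.125 ≈ 0.571 μg/mL.
Trough 0.6 μg/mL vs MEC 1 μg/mL: subtherapeutic.

0.6 μg/mL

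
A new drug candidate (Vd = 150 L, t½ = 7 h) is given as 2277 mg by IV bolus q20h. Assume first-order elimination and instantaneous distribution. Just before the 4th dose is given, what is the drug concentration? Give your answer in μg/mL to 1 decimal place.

f = (1/2)^(τ/t½) = (1/2)^(20/7) ≈ 0.1380.
C₀ = D/Vd = 2277/150 ≈ 15.180 μg/mL.
Before the 4th dose, 3 doses have been given. Superposition: Cmin = C₀·(f + f² + … + f^3).
≈ 15.180 × (0.1380 + 0.0190 + 0.0026) ≈ 15.180 × 0.1596 ≈ 2.423 μg/mL.

2.4 μg/mL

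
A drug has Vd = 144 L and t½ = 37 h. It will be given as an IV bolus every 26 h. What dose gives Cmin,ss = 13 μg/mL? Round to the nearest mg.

1175 mg

τ/t½ = 26/37 ≈ 0.7027, so f = (1/2)^(26/37) ≈ 0.614420.
Cmin,ss = (D/Vd)·f/(1−f), so D = Cmin,ss·Vd·(1−f)/f.
D = 13 × 144 × (1−f)/f ≈ 13 × 144 × 0.62755 ≈ 1174.77 mg.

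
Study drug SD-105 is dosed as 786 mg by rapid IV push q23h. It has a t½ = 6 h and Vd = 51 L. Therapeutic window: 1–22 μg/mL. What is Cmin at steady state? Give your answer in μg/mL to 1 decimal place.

1.2 μg/mL

k = ln2/t½ = ln2/6 ≈ 0.115525 h⁻¹; fraction remaining f = e^(−kτ) = e^(−0.115525×23) ≈ 0.0702.
Accumulation ratio R = 1/(1 − f) ≈ 1/0.9298 ≈ 1.0755.
Single-dose peak C₀ = D/Vd = 786/51 ≈ 15.412 μg/mL.
Steady-state peak Cmax,ss = C₀·R ≈ 15.412 × 1.0755 ≈ 16.576 μg/mL.
One interval later, Cmin,ss = Cmax,ss·e^(−kτ) ≈ 16.576 × 0.0702 ≈ 1.164 μg/mL.
Trough 1.2 μg/mL vs MEC 1 μg/mL: adequate.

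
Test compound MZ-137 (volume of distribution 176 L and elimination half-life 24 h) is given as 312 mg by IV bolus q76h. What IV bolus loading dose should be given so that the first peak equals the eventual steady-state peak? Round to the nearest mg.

351 mg

f = (1/2)^(76/24) ≈ 0.111362; accumulation ratio R = 1/(1−f) ≈ 1.12532.
Loading dose to hit Cmax,ss on first dose: D_load = D_maint·R ≈ 312 × 1.12532 ≈ 351.10 mg.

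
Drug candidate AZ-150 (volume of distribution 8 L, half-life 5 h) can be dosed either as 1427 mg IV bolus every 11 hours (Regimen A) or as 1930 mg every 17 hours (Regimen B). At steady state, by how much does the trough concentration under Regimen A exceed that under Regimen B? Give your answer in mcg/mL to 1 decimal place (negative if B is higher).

24.4 mcg/mL

Regimen A: f = (1/2)^(11/5) ≈ 0.2176; Cmin,ss = (1427/8)·f/(1−f) ≈ 49.609 mcg/mL.
Regimen B: f = (1/2)^(17/5) ≈ 0.0947; Cmin,ss = (1930/8)·f/(1−f) ≈ 25.236 mcg/mL.
Difference ≈ 49.609 − 25.236 ≈ 24.373 mcg/mL.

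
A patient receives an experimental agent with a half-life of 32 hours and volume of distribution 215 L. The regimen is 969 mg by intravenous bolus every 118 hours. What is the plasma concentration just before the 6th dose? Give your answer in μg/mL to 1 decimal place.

0.4 μg/mL

f = (1/2)^(τ/t½) = (1/2)^(118/32) ≈ 0.0776.
C₀ = D/Vd = 969/215 ≈ 4.507 μg/mL.
Before the 6th dose, 5 doses have been given. Superposition: Cmin = C₀·(f + f² + … + f^5).
≈ 4.507 × (0.0776 + 0.0060 + 0.0005 + 0.0000 + 0.0000) ≈ 4.507 × 0.0841 ≈ 0.379 μg/mL.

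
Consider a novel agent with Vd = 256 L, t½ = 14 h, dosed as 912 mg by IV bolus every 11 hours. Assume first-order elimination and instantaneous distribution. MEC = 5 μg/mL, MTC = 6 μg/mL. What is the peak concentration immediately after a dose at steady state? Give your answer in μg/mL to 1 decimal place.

8.5 μg/mL

k = ln2/t½ = ln2/14 ≈ 0.049511 h⁻¹; fraction remaining f = e^(−kτ) = e^(−0.049511×11) ≈ 0.5801.
At steady state, accumulation factor R = 1/(1 − e^(−kτ)) ≈ 2.3815.
Single-dose peak C₀ = D/Vd = 912/256 ≈ 3.562 μg/mL.
Steady-state peak Cmax,ss = C₀·R ≈ 3.562 × 2.3815 ≈ 8.483 μg/mL.
Peak 8.5 μg/mL vs MTC 6 μg/mL: exceeds toxic threshold.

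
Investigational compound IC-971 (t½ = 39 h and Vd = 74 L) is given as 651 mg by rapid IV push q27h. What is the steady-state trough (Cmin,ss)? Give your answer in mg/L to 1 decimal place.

14.3 mg/L

τ/t½ = 27/39 ≈ 0.69231, so fraction remaining f = (1/2)^(27/39) ≈ 0.6189.
At steady state, accumulation factor R = 1/(1 − e^(−kτ)) ≈ 2.6240.
Each bolus raises the concentration by D/Vd = 651/74 ≈ 8.797 mg/L.
Steady-state peak Cmax,ss = C₀·R ≈ 8.797 × 2.6240 ≈ 23.083 mg/L.
One interval later, Cmin,ss = Cmax,ss·e^(−kτ) ≈ 23.083 × 0.6189 ≈ 14.286 mg/L.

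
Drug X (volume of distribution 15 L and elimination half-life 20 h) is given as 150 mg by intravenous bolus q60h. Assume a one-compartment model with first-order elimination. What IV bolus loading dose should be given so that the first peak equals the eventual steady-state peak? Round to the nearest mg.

f = (1/2)^(60/20) ≈ 0.125000; accumulation ratio R = 1/(1−f) ≈ 1.14286.
Loading dose to hit Cmax,ss on first dose: D_load = D_maint·R ≈ 150 × 1.14286 ≈ 171.43 mg.

171 mg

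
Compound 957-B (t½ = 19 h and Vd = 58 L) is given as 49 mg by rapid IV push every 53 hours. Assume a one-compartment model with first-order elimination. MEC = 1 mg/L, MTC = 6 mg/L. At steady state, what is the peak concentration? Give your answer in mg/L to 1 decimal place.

Over one 53-h interval, 53/19 ≈ 2.7895 half-lives elapse, leaving f ≈ 0.1446 of each dose.
Accumulation ratio R = 1/(1 − f) ≈ 1/0.8554 ≈ 1.1690.
Single-dose peak C₀ = D/Vd = 49/58 ≈ 0.845 mg/L.
Steady-state peak Cmax,ss = C₀·R ≈ 0.845 × 1.1690 ≈ 0.988 mg/L.
Peak 1.0 mg/L vs MTC 6 mg/L: below toxic threshold.

1.0 mg/L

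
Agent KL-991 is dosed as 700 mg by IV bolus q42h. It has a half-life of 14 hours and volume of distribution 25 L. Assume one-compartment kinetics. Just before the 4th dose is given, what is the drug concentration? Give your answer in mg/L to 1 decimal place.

f = (1/2)^(τ/t½) = (1/2)^(42/14) ≈ 0.1250.
C₀ = D/Vd = 700/25 ≈ 28.000 mg/L.
Before the 4th dose, 3 doses have been given. Superposition: Cmin = C₀·(f + f² + … + f^3).
≈ 28.000 × (0.1250 + 0.0156 + 0.0020) ≈ 28.000 × 0.1426 ≈ 3.993 mg/L.

4.0 mg/L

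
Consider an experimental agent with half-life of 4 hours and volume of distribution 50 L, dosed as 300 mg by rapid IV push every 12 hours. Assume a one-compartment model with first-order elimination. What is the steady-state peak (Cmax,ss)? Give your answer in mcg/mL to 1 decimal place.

6.9 mcg/mL

τ = 12 h = 3 half-lives, so f = (1/2)^3 = 0.125.
At steady state, R = 1/(1 − 0.125) = 8/7.
Single-dose peak C₀ = D/Vd = 300/50 = 6 mcg/mL.
Steady-state peak Cmax,ss = C₀·R = 6 × 8/7 ≈ 6.857 mcg/mL.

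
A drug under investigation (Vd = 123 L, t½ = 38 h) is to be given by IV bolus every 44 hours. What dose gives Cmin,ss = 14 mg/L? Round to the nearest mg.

τ/t½ = 44/38 ≈ 1.1579, so f = (1/2)^(44/38) ≈ 0.448166.
Cmin,ss = (D/Vd)·f/(1−f), so D = Cmin,ss·Vd·(1−f)/f.
D = 14 × 123 × (1−f)/f ≈ 14 × 123 × 1.23132 ≈ 2120.33 mg.

2120 mg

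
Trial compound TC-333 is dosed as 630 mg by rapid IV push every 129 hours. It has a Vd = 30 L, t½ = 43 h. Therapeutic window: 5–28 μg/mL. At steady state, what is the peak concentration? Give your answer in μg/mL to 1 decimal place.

24.0 μg/mL

The dosing interval is 3 half-lives, so f = 2^(−3) = 0.125.
Accumulation ratio R = 1/(1 − f) = 1/0.875 = 8/7.
Single-dose peak C₀ = D/Vd = 630/30 = 21 μg/mL.
Steady-state peak Cmax,ss = C₀·R = 21 × 8/7 ≈ 24.000 μg/mL.
Peak 24.0 μg/mL vs MTC 28 μg/mL: below toxic threshold.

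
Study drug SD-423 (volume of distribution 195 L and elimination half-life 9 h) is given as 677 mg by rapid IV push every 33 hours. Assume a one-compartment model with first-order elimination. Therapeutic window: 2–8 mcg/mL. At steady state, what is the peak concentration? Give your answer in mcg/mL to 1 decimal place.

k = ln2/t½ = ln2/9 ≈ 0.077016 h⁻¹; fraction remaining f = e^(−kτ) = e^(−0.077016×33) ≈ 0.0787.
At steady state, accumulation factor R = 1/(1 − e^(−kτ)) ≈ 1.0854.
Each bolus raises the concentration by D/Vd = 677/195 ≈ 3.472 mcg/mL.
Steady-state peak Cmax,ss = C₀·R ≈ 3.472 × 1.0854 ≈ 3.769 mcg/mL.
Peak 3.8 mcg/mL vs MTC 8 mcg/mL: below toxic threshold.

3.8 mcg/mL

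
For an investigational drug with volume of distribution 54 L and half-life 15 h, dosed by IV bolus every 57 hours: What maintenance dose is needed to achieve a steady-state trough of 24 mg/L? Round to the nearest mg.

τ/t½ = 57/15 ≈ 3.8, so f = (1/2)^(57/15) ≈ 0.071794.
Cmin,ss = (D/Vd)·f/(1−f), so D = Cmin,ss·Vd·(1−f)/f.
D = 24 × 54 × (1−f)/f ≈ 24 × 54 × 12.92874 ≈ 16755.65 mg.

16756 mg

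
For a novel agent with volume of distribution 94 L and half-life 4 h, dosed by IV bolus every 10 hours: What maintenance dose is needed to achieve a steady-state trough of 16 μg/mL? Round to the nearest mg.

7004 mg

τ/t½ = 10/4 ≈ 2.5, so f = (1/2)^(10/4) ≈ 0.176777.
Cmin,ss = (D/Vd)·f/(1−f), so D = Cmin,ss·Vd·(1−f)/f.
D = 16 × 94 × (1−f)/f ≈ 16 × 94 × 4.65684 ≈ 7003.89 mg.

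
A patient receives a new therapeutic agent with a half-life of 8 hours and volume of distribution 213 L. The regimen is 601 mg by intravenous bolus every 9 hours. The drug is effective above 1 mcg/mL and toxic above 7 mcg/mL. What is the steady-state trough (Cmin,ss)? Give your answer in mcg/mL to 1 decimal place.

k = ln2/t½ = ln2/8 ≈ 0.086643 h⁻¹; fraction remaining f = e^(−kτ) = e^(−0.086643×9) ≈ 0.4585.
Each bolus raises the concentration by D/Vd = 601/213 ≈ 2.822 mcg/mL.
Steady-state trough Cmin,ss = C₀·f/(1−f) ≈ 2.822 × 0.4585/0.5415 ≈ 2.389 mcg/mL.
Trough 2.4 mcg/mL vs MEC 1 mcg/mL: adequate.

2.4 mcg/mL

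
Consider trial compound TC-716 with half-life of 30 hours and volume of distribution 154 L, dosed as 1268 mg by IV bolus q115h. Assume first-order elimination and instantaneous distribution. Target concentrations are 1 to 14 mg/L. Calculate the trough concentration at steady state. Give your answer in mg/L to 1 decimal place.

0.6 mg/L

Over one 115-h interval, 115/30 ≈ 3.8333 half-lives elapse, leaving f ≈ 0.0702 of each dose.
Each bolus raises the concentration by D/Vd = 1268/154 ≈ 8.234 mg/L.
Steady-state trough Cmin,ss = C₀·f/(1−f) ≈ 8.234 × 0.0702/0.9298 ≈ 0.622 mg/L.
Trough 0.6 mg/L vs MEC 1 mg/L: subtherapeutic.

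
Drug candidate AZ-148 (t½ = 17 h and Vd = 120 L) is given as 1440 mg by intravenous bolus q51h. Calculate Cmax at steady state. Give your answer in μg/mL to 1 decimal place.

13.7 μg/mL

τ = 51 h = 3 half-lives, so f = (1/2)^3 = 0.125.
Accumulation ratio R = 1/(1 − f) = 1/0.875 = 8/7.
Single-dose peak C₀ = D/Vd = 1440/120 = 12 μg/mL.
Steady-state peak Cmax,ss = C₀·R = 12 × 8/7 ≈ 13.714 μg/mL.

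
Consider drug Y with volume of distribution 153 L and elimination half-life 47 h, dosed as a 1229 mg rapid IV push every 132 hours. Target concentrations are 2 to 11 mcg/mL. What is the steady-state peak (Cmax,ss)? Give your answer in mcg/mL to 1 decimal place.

9.4 mcg/mL

Over one 132-h interval, 132/47 ≈ 2.8085 half-lives elapse, leaving f ≈ 0.1427 of each dose.
At steady state, accumulation factor R = 1/(1 − e^(−kτ)) ≈ 1.1665.
Each bolus raises the concentration by D/Vd = 1229/153 ≈ 8.033 mcg/mL.
Steady-state peak Cmax,ss = C₀·R ≈ 8.033 × 1.1665 ≈ 9.370 mcg/mL.
Peak 9.4 mcg/mL vs MTC 11 mcg/mL: below toxic threshold.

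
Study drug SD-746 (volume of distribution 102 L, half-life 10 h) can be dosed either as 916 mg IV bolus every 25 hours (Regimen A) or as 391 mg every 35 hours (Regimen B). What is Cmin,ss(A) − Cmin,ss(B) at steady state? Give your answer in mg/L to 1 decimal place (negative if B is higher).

Regimen A: f = (1/2)^(25/10) ≈ 0.1768; Cmin,ss = (916/102)·f/(1−f) ≈ 1.929 mg/L.
Regimen B: f = (1/2)^(35/10) ≈ 0.0884; Cmin,ss = (391/102)·f/(1−f) ≈ 0.372 mg/L.
Difference ≈ 1.929 − 0.372 ≈ 1.557 mg/L.

1.6 mg/L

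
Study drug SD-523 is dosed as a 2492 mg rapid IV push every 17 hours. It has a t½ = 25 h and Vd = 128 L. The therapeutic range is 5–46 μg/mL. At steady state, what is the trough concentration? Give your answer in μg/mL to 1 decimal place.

Over one 17-h interval, 17/25 ≈ 0.68 half-lives elapse, leaving f ≈ 0.6242 of each dose.
At steady state, accumulation factor R = 1/(1 − e^(−kτ)) ≈ 2.6610.
Single-dose peak C₀ = D/Vd = 2492/128 ≈ 19.469 μg/mL.
Cmax,ss = C₀/(1 − f) ≈ 19.469/0.3758 ≈ 51.807 μg/mL.
One interval later, Cmin,ss = Cmax,ss·e^(−kτ) ≈ 51.807 × 0.6242 ≈ 32.338 μg/mL.
Trough 32.3 μg/mL vs MEC 5 μg/mL: adequate.

32.3 μg/mL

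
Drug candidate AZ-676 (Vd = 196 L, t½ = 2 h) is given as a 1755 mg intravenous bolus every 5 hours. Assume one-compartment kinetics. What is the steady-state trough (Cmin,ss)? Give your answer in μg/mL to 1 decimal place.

1.9 μg/mL

Over one 5-h interval, 5/2 ≈ 2.5 half-lives elapse, leaving f ≈ 0.1768 of each dose.
Single-dose peak C₀ = D/Vd = 1755/196 ≈ 8.954 μg/mL.
Steady-state trough Cmin,ss = C₀·f/(1−f) ≈ 8.954 × 0.1768/0.8232 ≈ 1.923 μg/mL.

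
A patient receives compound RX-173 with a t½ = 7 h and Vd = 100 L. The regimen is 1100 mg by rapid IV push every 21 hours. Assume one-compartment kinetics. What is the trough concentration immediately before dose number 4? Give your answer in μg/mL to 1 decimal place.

f = (1/2)^(τ/t½) = (1/2)^(21/7) ≈ 0.1250.
C₀ = D/Vd = 1100/100 ≈ 11.000 μg/mL.
Before the 4th dose, 3 doses have been given. Superposition: Cmin = C₀·(f + f² + … + f^3).
≈ 11.000 × (0.1250 + 0.0156 + 0.0020) ≈ 11.000 × 0.1426 ≈ 1.569 μg/mL.

1.6 μg/mL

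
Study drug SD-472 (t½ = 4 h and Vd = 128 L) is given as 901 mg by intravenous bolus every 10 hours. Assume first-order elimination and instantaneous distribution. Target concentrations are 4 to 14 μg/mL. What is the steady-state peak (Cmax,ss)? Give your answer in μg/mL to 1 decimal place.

k = ln2/t½ = ln2/4 ≈ 0.173287 h⁻¹; fraction remaining f = e^(−kτ) = e^(−0.173287×10) ≈ 0.1768.
At steady state, accumulation factor R = 1/(1 − e^(−kτ)) ≈ 1.2148.
Each bolus raises the concentration by D/Vd = 901/128 ≈ 7.039 μg/mL.
Cmax,ss = C₀/(1 − f) ≈ 7.039/0.8232 ≈ 8.551 μg/mL.
Peak 8.6 μg/mL vs MTC 14 μg/mL: below toxic threshold.

8.6 μg/mL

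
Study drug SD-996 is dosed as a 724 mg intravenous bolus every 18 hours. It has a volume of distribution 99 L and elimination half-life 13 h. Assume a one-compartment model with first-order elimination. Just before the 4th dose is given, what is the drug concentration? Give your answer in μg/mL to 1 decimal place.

f = (1/2)^(τ/t½) = (1/2)^(18/13) ≈ 0.3830.
C₀ = D/Vd = 724/99 ≈ 7.313 μg/mL.
Before the 4th dose, 3 doses have been given. Superposition: Cmin = C₀·(f + f² + … + f^3).
≈ 7.313 × (0.3830 + 0.1467 + 0.0562) ≈ 7.313 × 0.5859 ≈ 4.285 μg/mL.

4.3 μg/mL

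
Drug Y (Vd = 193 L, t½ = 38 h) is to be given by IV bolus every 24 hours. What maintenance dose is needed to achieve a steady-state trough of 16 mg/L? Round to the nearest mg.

τ/t½ = 24/38 ≈ 0.63158, so f = (1/2)^(24/38) ≈ 0.645470.
Cmin,ss = (D/Vd)·f/(1−f), so D = Cmin,ss·Vd·(1−f)/f.
D = 16 × 193 × (1−f)/f ≈ 16 × 193 × 0.54926 ≈ 1696.11 mg.

1696 mg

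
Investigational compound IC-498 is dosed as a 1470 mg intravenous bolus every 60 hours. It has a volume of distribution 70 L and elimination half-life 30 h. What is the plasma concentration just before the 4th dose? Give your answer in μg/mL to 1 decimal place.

6.9 μg/mL

f = (1/2)^(τ/t½) = (1/2)^(60/30) ≈ 0.2500.
C₀ = D/Vd = 1470/70 ≈ 21.000 μg/mL.
Before the 4th dose, 3 doses have been given. Superposition: Cmin = C₀·(f + f² + … + f^3).
≈ 21.000 × (0.2500 + 0.0625 + 0.0156) ≈ 21.000 × 0.3281 ≈ 6.890 μg/mL.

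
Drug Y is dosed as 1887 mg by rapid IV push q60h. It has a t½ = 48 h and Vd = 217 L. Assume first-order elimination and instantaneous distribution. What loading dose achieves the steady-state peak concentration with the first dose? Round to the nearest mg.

3256 mg

f = (1/2)^(60/48) ≈ 0.420448; accumulation ratio R = 1/(1−f) ≈ 1.72547.
Loading dose to hit Cmax,ss on first dose: D_load = D_maint·R ≈ 1887 × 1.72547 ≈ 3255.96 mg.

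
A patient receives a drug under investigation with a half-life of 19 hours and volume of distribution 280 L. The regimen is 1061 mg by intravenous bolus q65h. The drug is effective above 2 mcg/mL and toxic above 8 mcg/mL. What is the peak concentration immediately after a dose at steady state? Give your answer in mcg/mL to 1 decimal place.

k = ln2/t½ = ln2/19 ≈ 0.036481 h⁻¹; fraction remaining f = e^(−kτ) = e^(−0.036481×65) ≈ 0.0934.
At steady state, accumulation factor R = 1/(1 − e^(−kτ)) ≈ 1.1030.
Single-dose peak C₀ = D/Vd = 1061/280 ≈ 3.789 mcg/mL.
Steady-state peak Cmax,ss = C₀·R ≈ 3.789 × 1.1030 ≈ 4.179 mcg/mL.
Peak 4.2 mcg/mL vs MTC 8 mcg/mL: below toxic threshold.

4.2 mcg/mL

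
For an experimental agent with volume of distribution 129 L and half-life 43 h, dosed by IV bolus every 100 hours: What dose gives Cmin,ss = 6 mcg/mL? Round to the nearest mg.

τ/t½ = 100/43 ≈ 2.3256, so f = (1/2)^(100/43) ≈ 0.199494.
Cmin,ss = (D/Vd)·f/(1−f), so D = Cmin,ss·Vd·(1−f)/f.
D = 6 × 129 × (1−f)/f ≈ 6 × 129 × 4.01268 ≈ 3105.81 mg.

3106 mg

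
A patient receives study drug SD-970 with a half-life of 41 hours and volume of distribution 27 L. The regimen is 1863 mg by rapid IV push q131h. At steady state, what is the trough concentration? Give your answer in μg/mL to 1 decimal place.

τ/t½ = 131/41 ≈ 3.1951, so fraction remaining f = (1/2)^(131/41) ≈ 0.1092.
Accumulation ratio R = 1/(1 − f) ≈ 1/0.8908 ≈ 1.1226.
Single-dose peak C₀ = D/Vd = 1863/27 ≈ 69.000 μg/mL.
Steady-state peak Cmax,ss = C₀·R ≈ 69.000 × 1.1226 ≈ 77.459 μg/mL.
One interval later, Cmin,ss = Cmax,ss·e^(−kτ) ≈ 77.459 × 0.1092 ≈ 8.459 μg/mL.

8.5 μg/mL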